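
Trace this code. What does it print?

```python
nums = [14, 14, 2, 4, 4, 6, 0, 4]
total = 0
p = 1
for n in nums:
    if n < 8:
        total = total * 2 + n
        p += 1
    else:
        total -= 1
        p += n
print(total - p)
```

n=14: not <8, total = 0-1 = -1; p=15
n=14: not <8, total = (-1)-1 = -2; p=29
n=2: <8, total = (-2)*2+2 = -2; p=30
n=4: <8, total = (-2)*2+4 = 0; p=31
n=4: <8, total = 0*2+4 = 4; p=32
n=6: <8, total = 4*2+6 = 14; p=33
n=0: <8, total = 14*2+0 = 28; p=34
n=4: <8, total = 28*2+4 = 60; p=35
total-p = 60-35 = 25

25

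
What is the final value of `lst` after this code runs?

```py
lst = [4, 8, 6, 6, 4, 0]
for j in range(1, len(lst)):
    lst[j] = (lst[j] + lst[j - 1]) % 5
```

j=1: lst[1] = (8+4)%5 = 2 → [4, 2, 6, 6, 4, 0]
j=2: lst[2] = (6+2)%5 = 3 → [4, 2, 3, 6, 4, 0]
j=3: lst[3] = (6+3)%5 = 4 → [4, 2, 3, 4, 4, 0]
j=4: lst[4] = (4+4)%5 = 3 → [4, 2, 3, 4, 3, 0]
j=5: lst[5] = (0+3)%5 = 3 → [4, 2, 3, 4, 3, 3]

[4, 2, 3, 4, 3, 3]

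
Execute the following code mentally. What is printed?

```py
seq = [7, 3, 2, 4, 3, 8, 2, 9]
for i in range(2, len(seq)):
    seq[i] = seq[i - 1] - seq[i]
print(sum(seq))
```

i=2: seq[2] = 3-2 = 1 → [7, 3, 1, 4, 3, 8, 2, 9]
i=3: seq[3] = 1-4 = -3 → [7, 3, 1, -3, 3, 8, 2, 9]
i=4: seq[4] = (-3)-3 = -6 → [7, 3, 1, -3, -6, 8, 2, 9]
i=5: seq[5] = (-6)-8 = -14 → [7, 3, 1, -3, -6, -14, 2, 9]
i=6: seq[6] = (-14)-2 = -16 → [7, 3, 1, -3, -6, -14, -16, 9]
i=7: seq[7] = (-16)-9 = -25 → [7, 3, 1, -3, -6, -14, -16, -25]
sum = -53

-53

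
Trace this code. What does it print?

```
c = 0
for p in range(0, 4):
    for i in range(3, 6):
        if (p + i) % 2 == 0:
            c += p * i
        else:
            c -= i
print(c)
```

16

p=0,i=3: odd sum, c = 0-3 = -3
p=0,i=4: even sum, c = (-3)+0 = -3
p=0,i=5: odd sum, c = (-3)-5 = -8
p=1,i=3: even sum, c = (-8)+3 = -5
p=1,i=4: odd sum, c = (-5)-4 = -9
p=1,i=5: even sum, c = (-9)+5 = -4
p=2,i=3: odd sum, c = (-4)-3 = -7
p=2,i=4: even sum, c = (-7)+8 = 1
p=2,i=5: odd sum, c = 1-5 = -4
p=3,i=3: even sum, c = (-4)+9 = 5
p=3,i=4: odd sum, c = 5-4 = 1
p=3,i=5: even sum, c = 1+15 = 16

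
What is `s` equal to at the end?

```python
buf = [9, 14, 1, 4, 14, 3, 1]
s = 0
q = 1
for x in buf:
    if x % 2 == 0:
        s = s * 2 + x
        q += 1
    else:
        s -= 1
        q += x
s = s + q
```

x=9: not even, s = 0-1 = -1; q=10
x=14: even, s = (-1)*2+14 = 12; q=11
x=1: not even, s = 12-1 = 11; q=12
x=4: even, s = 11*2+4 = 26; q=13
x=14: even, s = 26*2+14 = 66; q=14
x=3: not even, s = 66-1 = 65; q=17
x=1: not even, s = 65-1 = 64; q=18
s+q = 64+18 = 82

82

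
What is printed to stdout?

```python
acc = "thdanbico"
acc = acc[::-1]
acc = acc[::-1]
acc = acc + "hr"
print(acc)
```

thdanbicohr

reverse → 'ocibnadht'
reverse → 'thdanbico'
+ 'hr' → 'thdanbicohr'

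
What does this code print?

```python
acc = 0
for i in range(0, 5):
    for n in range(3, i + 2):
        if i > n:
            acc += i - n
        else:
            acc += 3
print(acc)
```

16

i=2,n=3: not 2>3, acc = 0+3 = 3
i=3,n=3: not 3>3, acc = 3+3 = 6
i=3,n=4: not 3>4, acc = 6+3 = 9
i=4,n=3: 4>3, acc = 9+1 = 10
i=4,n=4: not 4>4, acc = 10+3 = 13
i=4,n=5: not 4>5, acc = 13+3 = 16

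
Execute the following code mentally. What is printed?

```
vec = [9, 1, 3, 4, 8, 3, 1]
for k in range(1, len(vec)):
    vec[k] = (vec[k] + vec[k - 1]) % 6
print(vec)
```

k=1: vec[1] = (1+9)%6 = 4 → [9, 4, 3, 4, 8, 3, 1]
k=2: vec[2] = (3+4)%6 = 1 → [9, 4, 1, 4, 8, 3, 1]
k=3: vec[3] = (4+1)%6 = 5 → [9, 4, 1, 5, 8, 3, 1]
k=4: vec[4] = (8+5)%6 = 1 → [9, 4, 1, 5, 1, 3, 1]
k=5: vec[5] = (3+1)%6 = 4 → [9, 4, 1, 5, 1, 4, 1]
k=6: vec[6] = (1+4)%6 = 5 → [9, 4, 1, 5, 1, 4, 5]

[9, 4, 1, 5, 1, 4, 5]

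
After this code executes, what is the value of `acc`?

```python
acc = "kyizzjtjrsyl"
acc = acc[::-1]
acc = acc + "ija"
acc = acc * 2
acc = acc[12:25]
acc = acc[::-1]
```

'izzjtjrsylaji'

reverse → 'lysrjtjzziyk'
+ 'ija' → 'lysrjtjzziykija'
repeat ×2 → 'lysrjtjzziykijalysrjtjzziykija'
slice [12:25] → 'ijalysrjtjzzi'
reverse → 'izzjtjrsylaji'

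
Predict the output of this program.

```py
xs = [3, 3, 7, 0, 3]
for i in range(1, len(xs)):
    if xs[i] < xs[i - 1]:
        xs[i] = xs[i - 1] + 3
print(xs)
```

i=1: 3>=3, unchanged → [3, 3, 7, 0, 3]
i=2: 7>=3, unchanged → [3, 3, 7, 0, 3]
i=3: 0<7, xs[3] = 7+3 = 10 → [3, 3, 7, 10, 3]
i=4: 3<10, xs[4] = 10+3 = 13 → [3, 3, 7, 10, 13]

[3, 3, 7, 10, 13]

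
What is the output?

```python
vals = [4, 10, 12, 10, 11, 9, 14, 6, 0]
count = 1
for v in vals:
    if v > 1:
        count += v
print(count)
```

77

v=4: >1, count = 1+4 = 5
v=10: >1, count = 5+10 = 15
v=12: >1, count = 15+12 = 27
v=10: >1, count = 27+10 = 37
v=11: >1, count = 37+11 = 48
v=9: >1, count = 48+9 = 57
v=14: >1, count = 57+14 = 71
v=6: >1, count = 71+6 = 77
v=0: not >1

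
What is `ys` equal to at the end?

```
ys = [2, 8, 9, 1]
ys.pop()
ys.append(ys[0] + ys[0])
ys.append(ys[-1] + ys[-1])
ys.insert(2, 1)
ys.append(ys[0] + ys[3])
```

pop() removes 1 → [2, 8, 9]
append ys[0]+ys[0] = 2+2 = 4 → [2, 8, 9, 4]
append ys[-1]+ys[-1] = 4+4 = 8 → [2, 8, 9, 4, 8]
insert 1 at 2 → [2, 8, 1, 9, 4, 8]
append ys[0]+ys[3] = 2+9 = 11 → [2, 8, 1, 9, 4, 8, 11]

[2, 8, 1, 9, 4, 8, 11]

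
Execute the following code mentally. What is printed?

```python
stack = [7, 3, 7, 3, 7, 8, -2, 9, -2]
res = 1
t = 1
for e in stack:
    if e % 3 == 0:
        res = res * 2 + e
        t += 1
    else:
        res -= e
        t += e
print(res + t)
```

-44

e=7: not %3==0, res = 1-7 = -6; t=8
e=3: %3==0, res = (-6)*2+3 = -9; t=9
e=7: not %3==0, res = (-9)-7 = -16; t=16
e=3: %3==0, res = (-16)*2+3 = -29; t=17
e=7: not %3==0, res = (-29)-7 = -36; t=24
e=8: not %3==0, res = (-36)-8 = -44; t=32
e=-2: not %3==0, res = (-44)-(-2) = -42; t=30
e=9: %3==0, res = (-42)*2+9 = -75; t=31
e=-2: not %3==0, res = (-75)-(-2) = -73; t=29
res+t = (-73)+29 = -44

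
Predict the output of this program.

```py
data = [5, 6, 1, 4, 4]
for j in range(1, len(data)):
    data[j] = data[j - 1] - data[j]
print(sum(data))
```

j=1: data[1] = 5-6 = -1 → [5, -1, 1, 4, 4]
j=2: data[2] = (-1)-1 = -2 → [5, -1, -2, 4, 4]
j=3: data[3] = (-2)-4 = -6 → [5, -1, -2, -6, 4]
j=4: data[4] = (-6)-4 = -10 → [5, -1, -2, -6, -10]
sum = -14

-14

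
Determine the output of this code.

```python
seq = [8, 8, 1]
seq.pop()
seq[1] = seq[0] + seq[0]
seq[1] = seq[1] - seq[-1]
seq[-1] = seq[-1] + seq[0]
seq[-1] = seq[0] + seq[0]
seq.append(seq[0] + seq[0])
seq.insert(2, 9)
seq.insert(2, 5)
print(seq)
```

pop() removes 1 → [8, 8]
seq[1] = seq[0]+seq[0] = 8+8 = 16 → [8, 16]
seq[1] = seq[1]-seq[-1] = 16-16 = 0 → [8, 0]
seq[-1] = seq[-1]+seq[0] = 0+8 = 8 → [8, 8]
seq[-1] = seq[0]+seq[0] = 8+8 = 16 → [8, 16]
append seq[0]+seq[0] = 8+8 = 16 → [8, 16, 16]
insert 9 at 2 → [8, 16, 9, 16]
insert 5 at 2 → [8, 16, 5, 9, 16]

[8, 16, 5, 9, 16]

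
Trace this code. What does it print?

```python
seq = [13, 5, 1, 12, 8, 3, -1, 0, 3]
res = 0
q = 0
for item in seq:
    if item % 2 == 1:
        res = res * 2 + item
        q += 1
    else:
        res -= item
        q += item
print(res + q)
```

383

item=13: odd, res = 0*2+13 = 13; q=1
item=5: odd, res = 13*2+5 = 31; q=2
item=1: odd, res = 31*2+1 = 63; q=3
item=12: not odd, res = 63-12 = 51; q=15
item=8: not odd, res = 51-8 = 43; q=23
item=3: odd, res = 43*2+3 = 89; q=24
item=-1: odd, res = 89*2+(-1) = 177; q=25
item=0: not odd, res = 177-0 = 177; q=25
item=3: odd, res = 177*2+3 = 357; q=26
res+q = 357+26 = 383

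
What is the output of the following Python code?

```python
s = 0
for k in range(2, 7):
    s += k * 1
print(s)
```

k=2: s = 0+2*1 = 2
k=3: s = 2+3*1 = 5
k=4: s = 5+4*1 = 9
k=5: s = 9+5*1 = 14
k=6: s = 14+6*1 = 20

20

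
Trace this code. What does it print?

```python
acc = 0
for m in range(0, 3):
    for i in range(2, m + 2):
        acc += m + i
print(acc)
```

12

m=1,i=2: acc = 0+3 = 3
m=2,i=2: acc = 3+4 = 7
m=2,i=3: acc = 7+5 = 12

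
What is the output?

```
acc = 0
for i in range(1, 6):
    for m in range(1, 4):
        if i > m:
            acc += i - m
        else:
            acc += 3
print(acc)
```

37

i=1,m=1: not 1>1, acc = 0+3 = 3
i=1,m=2: not 1>2, acc = 3+3 = 6
i=1,m=3: not 1>3, acc = 6+3 = 9
i=2,m=1: 2>1, acc = 9+1 = 10
i=2,m=2: not 2>2, acc = 10+3 = 13
i=2,m=3: not 2>3, acc = 13+3 = 16
i=3,m=1: 3>1, acc = 16+2 = 18
i=3,m=2: 3>2, acc = 18+1 = 19
i=3,m=3: not 3>3, acc = 19+3 = 22
i=4,m=1: 4>1, acc = 22+3 = 25
i=4,m=2: 4>2, acc = 25+2 = 27
i=4,m=3: 4>3, acc = 27+1 = 28
i=5,m=1: 5>1, acc = 28+4 = 32
i=5,m=2: 5>2, acc = 32+3 = 35
i=5,m=3: 5>3, acc = 35+2 = 37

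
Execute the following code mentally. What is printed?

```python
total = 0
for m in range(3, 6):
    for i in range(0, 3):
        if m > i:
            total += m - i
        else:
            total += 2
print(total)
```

m=3,i=0: 3>0, total = 0+3 = 3
m=3,i=1: 3>1, total = 3+2 = 5
m=3,i=2: 3>2, total = 5+1 = 6
m=4,i=0: 4>0, total = 6+4 = 10
m=4,i=1: 4>1, total = 10+3 = 13
m=4,i=2: 4>2, total = 13+2 = 15
m=5,i=0: 5>0, total = 15+5 = 20
m=5,i=1: 5>1, total = 20+4 = 24
m=5,i=2: 5>2, total = 24+3 = 27

27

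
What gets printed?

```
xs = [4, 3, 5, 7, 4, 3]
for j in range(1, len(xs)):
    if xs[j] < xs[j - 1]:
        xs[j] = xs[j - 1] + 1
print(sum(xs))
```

j=1: 3<4, xs[1] = 4+1 = 5 → [4, 5, 5, 7, 4, 3]
j=2: 5>=5, unchanged → [4, 5, 5, 7, 4, 3]
j=3: 7>=5, unchanged → [4, 5, 5, 7, 4, 3]
j=4: 4<7, xs[4] = 7+1 = 8 → [4, 5, 5, 7, 8, 3]
j=5: 3<8, xs[5] = 8+1 = 9 → [4, 5, 5, 7, 8, 9]
sum = 38

38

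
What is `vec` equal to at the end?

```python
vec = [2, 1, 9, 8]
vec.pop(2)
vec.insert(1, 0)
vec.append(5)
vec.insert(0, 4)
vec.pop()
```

[4, 2, 0, 1, 8]

pop(2) removes 9 → [2, 1, 8]
insert 0 at 1 → [2, 0, 1, 8]
append 5 → [2, 0, 1, 8, 5]
insert 4 at 0 → [4, 2, 0, 1, 8, 5]
pop() removes 5 → [4, 2, 0, 1, 8]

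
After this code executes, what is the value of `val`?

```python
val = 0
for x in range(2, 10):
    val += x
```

44

x=2: val = 0+2 = 2
x=3: val = 2+3 = 5
x=4: val = 5+4 = 9
x=5: val = 9+5 = 14
x=6: val = 14+6 = 20
x=7: val = 20+7 = 27
x=8: val = 27+8 = 35
x=9: val = 35+9 = 44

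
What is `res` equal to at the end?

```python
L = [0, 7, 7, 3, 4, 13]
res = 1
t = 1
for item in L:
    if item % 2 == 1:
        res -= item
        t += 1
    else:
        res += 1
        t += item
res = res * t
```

item=0: not odd, res = 1+1 = 2; t=1
item=7: odd, res = 2-7 = -5; t=2
item=7: odd, res = (-5)-7 = -12; t=3
item=3: odd, res = (-12)-3 = -15; t=4
item=4: not odd, res = (-15)+1 = -14; t=8
item=13: odd, res = (-14)-13 = -27; t=9
res*t = (-27)*9 = -243

-243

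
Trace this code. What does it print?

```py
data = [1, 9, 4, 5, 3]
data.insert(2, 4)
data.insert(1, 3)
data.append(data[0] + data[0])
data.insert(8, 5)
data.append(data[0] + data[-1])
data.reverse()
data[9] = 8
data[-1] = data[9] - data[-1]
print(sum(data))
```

41

insert 4 at 2 → [1, 9, 4, 4, 5, 3]
insert 3 at 1 → [1, 3, 9, 4, 4, 5, 3]
append data[0]+data[0] = 1+1 = 2 → [1, 3, 9, 4, 4, 5, 3, 2]
insert 5 at 8 → [1, 3, 9, 4, 4, 5, 3, 2, 5]
append data[0]+data[-1] = 1+5 = 6 → [1, 3, 9, 4, 4, 5, 3, 2, 5, 6]
reverse → [6, 5, 2, 3, 5, 4, 4, 9, 3, 1]
data[9] = 8 → [6, 5, 2, 3, 5, 4, 4, 9, 3, 8]
data[-1] = data[9]-data[-1] = 8-8 = 0 → [6, 5, 2, 3, 5, 4, 4, 9, 3, 0]
sum = 41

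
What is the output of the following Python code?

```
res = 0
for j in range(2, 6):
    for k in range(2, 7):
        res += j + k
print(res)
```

j=2,k=2: res = 0+4 = 4
j=2,k=3: res = 4+5 = 9
j=2,k=4: res = 9+6 = 15
j=2,k=5: res = 15+7 = 22
j=2,k=6: res = 22+8 = 30
j=3,k=2: res = 30+5 = 35
j=3,k=3: res = 35+6 = 41
j=3,k=4: res = 41+7 = 48
j=3,k=5: res = 48+8 = 56
j=3,k=6: res = 56+9 = 65
j=4,k=2: res = 65+6 = 71
j=4,k=3: res = 71+7 = 78
j=4,k=4: res = 78+8 = 86
j=4,k=5: res = 86+9 = 95
j=4,k=6: res = 95+10 = 105
j=5,k=2: res = 105+7 = 112
j=5,k=3: res = 112+8 = 120
j=5,k=4: res = 120+9 = 129
j=5,k=5: res = 129+10 = 139
j=5,k=6: res = 139+11 = 150

150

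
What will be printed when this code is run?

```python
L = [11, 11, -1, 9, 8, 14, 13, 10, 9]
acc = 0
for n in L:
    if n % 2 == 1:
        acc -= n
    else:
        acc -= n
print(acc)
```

n=11: odd, acc = 0-11 = -11
n=11: odd, acc = (-11)-11 = -22
n=-1: odd, acc = (-22)-(-1) = -21
n=9: odd, acc = (-21)-9 = -30
n=8: not odd, acc = (-30)-8 = -38
n=14: not odd, acc = (-38)-14 = -52
n=13: odd, acc = (-52)-13 = -65
n=10: not odd, acc = (-65)-10 = -75
n=9: odd, acc = (-75)-9 = -84

-84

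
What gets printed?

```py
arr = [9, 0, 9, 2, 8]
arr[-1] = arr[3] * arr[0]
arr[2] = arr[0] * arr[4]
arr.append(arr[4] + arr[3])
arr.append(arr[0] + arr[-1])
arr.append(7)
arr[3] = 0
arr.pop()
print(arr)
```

[9, 0, 162, 0, 18, 20, 29]

arr[-1] = arr[3]*arr[0] = 2*9 = 18 → [9, 0, 9, 2, 18]
arr[2] = arr[0]*arr[4] = 9*18 = 162 → [9, 0, 162, 2, 18]
append arr[4]+arr[3] = 18+2 = 20 → [9, 0, 162, 2, 18, 20]
append arr[0]+arr[-1] = 9+20 = 29 → [9, 0, 162, 2, 18, 20, 29]
append 7 → [9, 0, 162, 2, 18, 20, 29, 7]
arr[3] = 0 → [9, 0, 162, 0, 18, 20, 29, 7]
pop() removes 7 → [9, 0, 162, 0, 18, 20, 29]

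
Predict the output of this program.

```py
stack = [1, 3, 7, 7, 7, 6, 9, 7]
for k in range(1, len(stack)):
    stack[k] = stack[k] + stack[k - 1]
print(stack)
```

k=1: stack[1] = 3+1 = 4 → [1, 4, 7, 7, 7, 6, 9, 7]
k=2: stack[2] = 7+4 = 11 → [1, 4, 11, 7, 7, 6, 9, 7]
k=3: stack[3] = 7+11 = 18 → [1, 4, 11, 18, 7, 6, 9, 7]
k=4: stack[4] = 7+18 = 25 → [1, 4, 11, 18, 25, 6, 9, 7]
k=5: stack[5] = 6+25 = 31 → [1, 4, 11, 18, 25, 31, 9, 7]
k=6: stack[6] = 9+31 = 40 → [1, 4, 11, 18, 25, 31, 40, 7]
k=7: stack[7] = 7+40 = 47 → [1, 4, 11, 18, 25, 31, 40, 47]

[1, 4, 11, 18, 25, 31, 40, 47]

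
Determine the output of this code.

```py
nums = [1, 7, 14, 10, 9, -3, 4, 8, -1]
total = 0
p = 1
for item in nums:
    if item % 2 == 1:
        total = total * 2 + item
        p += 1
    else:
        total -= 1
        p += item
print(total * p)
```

3402

item=1: odd, total = 0*2+1 = 1; p=2
item=7: odd, total = 1*2+7 = 9; p=3
item=14: not odd, total = 9-1 = 8; p=17
item=10: not odd, total = 8-1 = 7; p=27
item=9: odd, total = 7*2+9 = 23; p=28
item=-3: odd, total = 23*2+(-3) = 43; p=29
item=4: not odd, total = 43-1 = 42; p=33
item=8: not odd, total = 42-1 = 41; p=41
item=-1: odd, total = 41*2+(-1) = 81; p=42
total*p = 81*42 = 3402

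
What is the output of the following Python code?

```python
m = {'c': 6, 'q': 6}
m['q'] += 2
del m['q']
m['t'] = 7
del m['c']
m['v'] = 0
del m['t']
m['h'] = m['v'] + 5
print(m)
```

m['q'] = 6+2 = 8 → {'c': 6, 'q': 8}
del 'q' → {'c': 6}
m['t'] = 7 → {'c': 6, 't': 7}
del 'c' → {'t': 7}
m['v'] = 0 → {'t': 7, 'v': 0}
del 't' → {'v': 0}
m['h'] = m['v']+5 = 5 → {'v': 0, 'h': 5}

{'v': 0, 'h': 5}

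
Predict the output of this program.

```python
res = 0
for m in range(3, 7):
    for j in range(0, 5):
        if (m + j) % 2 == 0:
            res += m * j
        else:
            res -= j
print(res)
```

m=3,j=0: odd sum, res = 0-0 = 0
m=3,j=1: even sum, res = 0+3 = 3
m=3,j=2: odd sum, res = 3-2 = 1
m=3,j=3: even sum, res = 1+9 = 10
m=3,j=4: odd sum, res = 10-4 = 6
m=4,j=0: even sum, res = 6+0 = 6
m=4,j=1: odd sum, res = 6-1 = 5
m=4,j=2: even sum, res = 5+8 = 13
m=4,j=3: odd sum, res = 13-3 = 10
m=4,j=4: even sum, res = 10+16 = 26
m=5,j=0: odd sum, res = 26-0 = 26
m=5,j=1: even sum, res = 26+5 = 31
m=5,j=2: odd sum, res = 31-2 = 29
m=5,j=3: even sum, res = 29+15 = 44
m=5,j=4: odd sum, res = 44-4 = 40
m=6,j=0: even sum, res = 40+0 = 40
m=6,j=1: odd sum, res = 40-1 = 39
m=6,j=2: even sum, res = 39+12 = 51
m=6,j=3: odd sum, res = 51-3 = 48
m=6,j=4: even sum, res = 48+24 = 72

72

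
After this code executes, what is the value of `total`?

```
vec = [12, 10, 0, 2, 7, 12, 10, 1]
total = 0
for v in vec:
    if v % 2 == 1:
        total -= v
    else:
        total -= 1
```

-14

v=12: not odd, total = 0-1 = -1
v=10: not odd, total = (-1)-1 = -2
v=0: not odd, total = (-2)-1 = -3
v=2: not odd, total = (-3)-1 = -4
v=7: odd, total = (-4)-7 = -11
v=12: not odd, total = (-11)-1 = -12
v=10: not odd, total = (-12)-1 = -13
v=1: odd, total = (-13)-1 = -14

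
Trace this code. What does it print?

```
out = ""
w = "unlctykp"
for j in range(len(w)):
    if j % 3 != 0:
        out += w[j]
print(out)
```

j=0: skip
j=1: add 'n' → 'n'
j=2: add 'l' → 'nl'
j=3: skip
j=4: add 't' → 'nlt'
j=5: add 'y' → 'nlty'
j=6: skip
j=7: add 'p' → 'nltyp'

nltyp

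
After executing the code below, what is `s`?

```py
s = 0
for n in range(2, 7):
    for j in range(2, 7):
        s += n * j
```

n=2,j=2: s = 0+4 = 4
n=2,j=3: s = 4+6 = 10
n=2,j=4: s = 10+8 = 18
n=2,j=5: s = 18+10 = 28
n=2,j=6: s = 28+12 = 40
n=3,j=2: s = 40+6 = 46
n=3,j=3: s = 46+9 = 55
n=3,j=4: s = 55+12 = 67
n=3,j=5: s = 67+15 = 82
n=3,j=6: s = 82+18 = 100
n=4,j=2: s = 100+8 = 108
n=4,j=3: s = 108+12 = 120
n=4,j=4: s = 120+16 = 136
n=4,j=5: s = 136+20 = 156
n=4,j=6: s = 156+24 = 180
n=5,j=2: s = 180+10 = 190
n=5,j=3: s = 190+15 = 205
n=5,j=4: s = 205+20 = 225
n=5,j=5: s = 225+25 = 250
n=5,j=6: s = 250+30 = 280
n=6,j=2: s = 280+12 = 292
n=6,j=3: s = 292+18 = 310
n=6,j=4: s = 310+24 = 334
n=6,j=5: s = 334+30 = 364
n=6,j=6: s = 364+36 = 400

400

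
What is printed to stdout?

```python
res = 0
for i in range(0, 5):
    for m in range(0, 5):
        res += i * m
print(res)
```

i=0,m=0: res = 0+0 = 0
i=0,m=1: res = 0+0 = 0
i=0,m=2: res = 0+0 = 0
i=0,m=3: res = 0+0 = 0
i=0,m=4: res = 0+0 = 0
i=1,m=0: res = 0+0 = 0
i=1,m=1: res = 0+1 = 1
i=1,m=2: res = 1+2 = 3
i=1,m=3: res = 3+3 = 6
i=1,m=4: res = 6+4 = 10
i=2,m=0: res = 10+0 = 10
i=2,m=1: res = 10+2 = 12
i=2,m=2: res = 12+4 = 16
i=2,m=3: res = 16+6 = 22
i=2,m=4: res = 22+8 = 30
i=3,m=0: res = 30+0 = 30
i=3,m=1: res = 30+3 = 33
i=3,m=2: res = 33+6 = 39
i=3,m=3: res = 39+9 = 48
i=3,m=4: res = 48+12 = 60
i=4,m=0: res = 60+0 = 60
i=4,m=1: res = 60+4 = 64
i=4,m=2: res = 64+8 = 72
i=4,m=3: res = 72+12 = 84
i=4,m=4: res = 84+16 = 100

100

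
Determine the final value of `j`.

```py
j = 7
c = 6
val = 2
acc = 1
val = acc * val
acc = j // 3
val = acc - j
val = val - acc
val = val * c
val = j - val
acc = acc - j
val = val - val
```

val = 1*2 = 2
acc = 7//3 = 2
val = 2-7 = -5
val = (-5)-2 = -7
val = (-7)*6 = -42
val = 7-(-42) = 49
acc = 2-7 = -5
val = 49-49 = 0

7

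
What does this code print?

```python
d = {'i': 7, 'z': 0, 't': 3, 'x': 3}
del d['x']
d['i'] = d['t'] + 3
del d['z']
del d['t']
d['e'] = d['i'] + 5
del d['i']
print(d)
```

{'e': 11}

del 'x' → {'i': 7, 'z': 0, 't': 3}
d['i'] = d['t']+3 = 6 → {'i': 6, 'z': 0, 't': 3}
del 'z' → {'i': 6, 't': 3}
del 't' → {'i': 6}
d['e'] = d['i']+5 = 11 → {'i': 6, 'e': 11}
del 'i' → {'e': 11}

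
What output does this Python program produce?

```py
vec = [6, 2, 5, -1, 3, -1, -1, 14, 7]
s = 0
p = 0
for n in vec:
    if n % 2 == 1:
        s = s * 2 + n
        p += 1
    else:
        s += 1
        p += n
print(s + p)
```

n=6: not odd, s = 0+1 = 1; p=6
n=2: not odd, s = 1+1 = 2; p=8
n=5: odd, s = 2*2+5 = 9; p=9
n=-1: odd, s = 9*2+(-1) = 17; p=10
n=3: odd, s = 17*2+3 = 37; p=11
n=-1: odd, s = 37*2+(-1) = 73; p=12
n=-1: odd, s = 73*2+(-1) = 145; p=13
n=14: not odd, s = 145+1 = 146; p=27
n=7: odd, s = 146*2+7 = 299; p=28
s+p = 299+28 = 327

327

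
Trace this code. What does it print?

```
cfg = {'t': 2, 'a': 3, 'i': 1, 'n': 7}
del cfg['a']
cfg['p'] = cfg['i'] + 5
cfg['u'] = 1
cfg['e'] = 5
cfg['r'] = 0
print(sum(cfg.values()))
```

22

del 'a' → {'t': 2, 'i': 1, 'n': 7}
cfg['p'] = cfg['i']+5 = 6 → {'t': 2, 'i': 1, 'n': 7, 'p': 6}
cfg['u'] = 1 → {'t': 2, 'i': 1, 'n': 7, 'p': 6, 'u': 1}
cfg['e'] = 5 → {'t': 2, 'i': 1, 'n': 7, 'p': 6, 'u': 1, 'e': 5}
cfg['r'] = 0 → {'t': 2, 'i': 1, 'n': 7, 'p': 6, 'u': 1, 'e': 5, 'r': 0}
sum of values = 22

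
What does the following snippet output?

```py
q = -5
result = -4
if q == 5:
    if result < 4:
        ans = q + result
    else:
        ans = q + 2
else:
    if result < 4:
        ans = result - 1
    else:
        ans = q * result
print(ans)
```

q=-5, result=-4
q == 5 is False; result < 4 is True
→ ans = result - 1 = -5

-5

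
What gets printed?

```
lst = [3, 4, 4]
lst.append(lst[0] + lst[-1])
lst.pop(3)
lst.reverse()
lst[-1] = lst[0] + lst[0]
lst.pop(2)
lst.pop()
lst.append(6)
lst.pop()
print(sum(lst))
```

append lst[0]+lst[-1] = 3+4 = 7 → [3, 4, 4, 7]
pop(3) removes 7 → [3, 4, 4]
reverse → [4, 4, 3]
lst[-1] = lst[0]+lst[0] = 4+4 = 8 → [4, 4, 8]
pop(2) removes 8 → [4, 4]
pop() removes 4 → [4]
append 6 → [4, 6]
pop() removes 6 → [4]
sum = 4

4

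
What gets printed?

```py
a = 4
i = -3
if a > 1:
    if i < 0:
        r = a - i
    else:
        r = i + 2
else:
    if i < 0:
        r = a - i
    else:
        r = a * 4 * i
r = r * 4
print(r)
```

28

a=4, i=-3
a > 1 is True; i < 0 is True
→ r = a - i = 7
r = 7*4 = 28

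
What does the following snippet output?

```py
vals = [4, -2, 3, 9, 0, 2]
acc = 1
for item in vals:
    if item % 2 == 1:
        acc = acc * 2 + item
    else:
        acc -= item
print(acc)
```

item=4: not odd, acc = 1-4 = -3
item=-2: not odd, acc = (-3)-(-2) = -1
item=3: odd, acc = (-1)*2+3 = 1
item=9: odd, acc = 1*2+9 = 11
item=0: not odd, acc = 11-0 = 11
item=2: not odd, acc = 11-2 = 9

9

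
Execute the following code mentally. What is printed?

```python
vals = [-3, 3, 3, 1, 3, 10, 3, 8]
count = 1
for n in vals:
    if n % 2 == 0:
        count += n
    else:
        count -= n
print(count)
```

n=-3: not even, count = 1-(-3) = 4
n=3: not even, count = 4-3 = 1
n=3: not even, count = 1-3 = -2
n=1: not even, count = (-2)-1 = -3
n=3: not even, count = (-3)-3 = -6
n=10: even, count = (-6)+10 = 4
n=3: not even, count = 4-3 = 1
n=8: even, count = 1+8 = 9

9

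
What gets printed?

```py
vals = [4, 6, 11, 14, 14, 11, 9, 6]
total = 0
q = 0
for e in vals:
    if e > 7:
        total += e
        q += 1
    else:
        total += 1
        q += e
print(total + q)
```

e=4: not >7, total = 0+1 = 1; q=4
e=6: not >7, total = 1+1 = 2; q=10
e=11: >7, total = 2+11 = 13; q=11
e=14: >7, total = 13+14 = 27; q=12
e=14: >7, total = 27+14 = 41; q=13
e=11: >7, total = 41+11 = 52; q=14
e=9: >7, total = 52+9 = 61; q=15
e=6: not >7, total = 61+1 = 62; q=21
total+q = 62+21 = 83

83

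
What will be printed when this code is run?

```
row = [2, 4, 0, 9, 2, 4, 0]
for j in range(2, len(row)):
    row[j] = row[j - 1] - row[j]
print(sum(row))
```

-24

j=2: row[2] = 4-0 = 4 → [2, 4, 4, 9, 2, 4, 0]
j=3: row[3] = 4-9 = -5 → [2, 4, 4, -5, 2, 4, 0]
j=4: row[4] = (-5)-2 = -7 → [2, 4, 4, -5, -7, 4, 0]
j=5: row[5] = (-7)-4 = -11 → [2, 4, 4, -5, -7, -11, 0]
j=6: row[6] = (-11)-0 = -11 → [2, 4, 4, -5, -7, -11, -11]
sum = -24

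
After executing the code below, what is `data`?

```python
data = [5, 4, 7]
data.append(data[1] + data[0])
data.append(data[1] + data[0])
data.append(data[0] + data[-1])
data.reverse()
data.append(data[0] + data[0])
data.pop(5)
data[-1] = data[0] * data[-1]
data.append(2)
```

append data[1]+data[0] = 4+5 = 9 → [5, 4, 7, 9]
append data[1]+data[0] = 4+5 = 9 → [5, 4, 7, 9, 9]
append data[0]+data[-1] = 5+9 = 14 → [5, 4, 7, 9, 9, 14]
reverse → [14, 9, 9, 7, 4, 5]
append data[0]+data[0] = 14+14 = 28 → [14, 9, 9, 7, 4, 5, 28]
pop(5) removes 5 → [14, 9, 9, 7, 4, 28]
data[-1] = data[0]*data[-1] = 14*28 = 392 → [14, 9, 9, 7, 4, 392]
append 2 → [14, 9, 9, 7, 4, 392, 2]

[14, 9, 9, 7, 4, 392, 2]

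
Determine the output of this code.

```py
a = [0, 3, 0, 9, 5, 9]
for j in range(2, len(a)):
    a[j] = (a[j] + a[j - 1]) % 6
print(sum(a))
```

j=2: a[2] = (0+3)%6 = 3 → [0, 3, 3, 9, 5, 9]
j=3: a[3] = (9+3)%6 = 0 → [0, 3, 3, 0, 5, 9]
j=4: a[4] = (5+0)%6 = 5 → [0, 3, 3, 0, 5, 9]
j=5: a[5] = (9+5)%6 = 2 → [0, 3, 3, 0, 5, 2]
sum = 13

13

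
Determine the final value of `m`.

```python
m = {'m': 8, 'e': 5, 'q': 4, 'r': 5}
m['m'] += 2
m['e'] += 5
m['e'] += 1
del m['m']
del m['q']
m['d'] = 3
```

m['m'] = 8+2 = 10 → {'m': 10, 'e': 5, 'q': 4, 'r': 5}
m['e'] = 5+5 = 10 → {'m': 10, 'e': 10, 'q': 4, 'r': 5}
m['e'] = 10+1 = 11 → {'m': 10, 'e': 11, 'q': 4, 'r': 5}
del 'm' → {'e': 11, 'q': 4, 'r': 5}
del 'q' → {'e': 11, 'r': 5}
m['d'] = 3 → {'e': 11, 'r': 5, 'd': 3}

{'e': 11, 'r': 5, 'd': 3}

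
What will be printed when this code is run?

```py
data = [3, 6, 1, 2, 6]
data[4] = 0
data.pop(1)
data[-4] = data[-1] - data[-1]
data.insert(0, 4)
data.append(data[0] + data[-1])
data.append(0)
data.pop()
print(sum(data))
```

11

data[4] = 0 → [3, 6, 1, 2, 0]
pop(1) removes 6 → [3, 1, 2, 0]
data[-4] = data[-1]-data[-1] = 0-0 = 0 → [0, 1, 2, 0]
insert 4 at 0 → [4, 0, 1, 2, 0]
append data[0]+data[-1] = 4+0 = 4 → [4, 0, 1, 2, 0, 4]
append 0 → [4, 0, 1, 2, 0, 4, 0]
pop() removes 0 → [4, 0, 1, 2, 0, 4]
sum = 11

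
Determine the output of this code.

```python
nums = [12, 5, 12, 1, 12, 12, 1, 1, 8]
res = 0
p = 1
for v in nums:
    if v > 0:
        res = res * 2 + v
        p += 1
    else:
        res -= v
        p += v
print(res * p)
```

48140

v=12: >0, res = 0*2+12 = 12; p=2
v=5: >0, res = 12*2+5 = 29; p=3
v=12: >0, res = 29*2+12 = 70; p=4
v=1: >0, res = 70*2+1 = 141; p=5
v=12: >0, res = 141*2+12 = 294; p=6
v=12: >0, res = 294*2+12 = 600; p=7
v=1: >0, res = 600*2+1 = 1201; p=8
v=1: >0, res = 1201*2+1 = 2403; p=9
v=8: >0, res = 2403*2+8 = 4814; p=10
res*p = 4814*10 = 48140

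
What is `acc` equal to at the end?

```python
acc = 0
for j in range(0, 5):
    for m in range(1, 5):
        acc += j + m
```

j=0,m=1: acc = 0+1 = 1
j=0,m=2: acc = 1+2 = 3
j=0,m=3: acc = 3+3 = 6
j=0,m=4: acc = 6+4 = 10
j=1,m=1: acc = 10+2 = 12
j=1,m=2: acc = 12+3 = 15
j=1,m=3: acc = 15+4 = 19
j=1,m=4: acc = 19+5 = 24
j=2,m=1: acc = 24+3 = 27
j=2,m=2: acc = 27+4 = 31
j=2,m=3: acc = 31+5 = 36
j=2,m=4: acc = 36+6 = 42
j=3,m=1: acc = 42+4 = 46
j=3,m=2: acc = 46+5 = 51
j=3,m=3: acc = 51+6 = 57
j=3,m=4: acc = 57+7 = 64
j=4,m=1: acc = 64+5 = 69
j=4,m=2: acc = 69+6 = 75
j=4,m=3: acc = 75+7 = 82
j=4,m=4: acc = 82+8 = 90

90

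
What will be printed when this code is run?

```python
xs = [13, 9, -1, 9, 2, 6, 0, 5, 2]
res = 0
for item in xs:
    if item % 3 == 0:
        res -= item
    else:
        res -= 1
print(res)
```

-29

item=13: not %3==0, res = 0-1 = -1
item=9: %3==0, res = (-1)-9 = -10
item=-1: not %3==0, res = (-10)-1 = -11
item=9: %3==0, res = (-11)-9 = -20
item=2: not %3==0, res = (-20)-1 = -21
item=6: %3==0, res = (-21)-6 = -27
item=0: %3==0, res = (-27)-0 = -27
item=5: not %3==0, res = (-27)-1 = -28
item=2: not %3==0, res = (-28)-1 = -29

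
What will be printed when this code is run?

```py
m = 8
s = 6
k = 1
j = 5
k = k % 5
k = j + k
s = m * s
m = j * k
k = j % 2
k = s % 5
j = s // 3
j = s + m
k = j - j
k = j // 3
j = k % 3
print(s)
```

k = 1%5 = 1
k = 5+1 = 6
s = 8*6 = 48
m = 5*6 = 30
k = 5%2 = 1
k = 48%5 = 3
j = 48//3 = 16
j = 48+30 = 78
k = 78-78 = 0
k = 78//3 = 26
j = 26%3 = 2

48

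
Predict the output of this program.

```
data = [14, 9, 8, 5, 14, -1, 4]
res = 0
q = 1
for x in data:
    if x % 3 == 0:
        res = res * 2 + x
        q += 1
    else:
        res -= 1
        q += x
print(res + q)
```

48

x=14: not %3==0, res = 0-1 = -1; q=15
x=9: %3==0, res = (-1)*2+9 = 7; q=16
x=8: not %3==0, res = 7-1 = 6; q=24
x=5: not %3==0, res = 6-1 = 5; q=29
x=14: not %3==0, res = 5-1 = 4; q=43
x=-1: not %3==0, res = 4-1 = 3; q=42
x=4: not %3==0, res = 3-1 = 2; q=46
res+q = 2+46 = 48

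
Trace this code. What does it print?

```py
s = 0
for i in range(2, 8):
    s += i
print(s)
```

i=2: s = 0+2 = 2
i=3: s = 2+3 = 5
i=4: s = 5+4 = 9
i=5: s = 9+5 = 14
i=6: s = 14+6 = 20
i=7: s = 20+7 = 27

27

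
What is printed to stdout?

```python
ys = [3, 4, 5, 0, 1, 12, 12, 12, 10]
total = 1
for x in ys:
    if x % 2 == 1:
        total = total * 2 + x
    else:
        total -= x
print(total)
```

x=3: odd, total = 1*2+3 = 5
x=4: not odd, total = 5-4 = 1
x=5: odd, total = 1*2+5 = 7
x=0: not odd, total = 7-0 = 7
x=1: odd, total = 7*2+1 = 15
x=12: not odd, total = 15-12 = 3
x=12: not odd, total = 3-12 = -9
x=12: not odd, total = (-9)-12 = -21
x=10: not odd, total = (-21)-10 = -31

-31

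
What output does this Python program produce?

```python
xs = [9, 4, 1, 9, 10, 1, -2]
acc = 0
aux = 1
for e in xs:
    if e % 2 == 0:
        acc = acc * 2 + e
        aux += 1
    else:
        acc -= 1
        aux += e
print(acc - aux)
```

e=9: not even, acc = 0-1 = -1; aux=10
e=4: even, acc = (-1)*2+4 = 2; aux=11
e=1: not even, acc = 2-1 = 1; aux=12
e=9: not even, acc = 1-1 = 0; aux=21
e=10: even, acc = 0*2+10 = 10; aux=22
e=1: not even, acc = 10-1 = 9; aux=23
e=-2: even, acc = 9*2+(-2) = 16; aux=24
acc-aux = 16-24 = -8

-8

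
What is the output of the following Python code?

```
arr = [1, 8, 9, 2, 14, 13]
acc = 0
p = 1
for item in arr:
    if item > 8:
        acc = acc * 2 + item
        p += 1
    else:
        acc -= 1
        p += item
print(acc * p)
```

855

item=1: not >8, acc = 0-1 = -1; p=2
item=8: not >8, acc = (-1)-1 = -2; p=10
item=9: >8, acc = (-2)*2+9 = 5; p=11
item=2: not >8, acc = 5-1 = 4; p=13
item=14: >8, acc = 4*2+14 = 22; p=14
item=13: >8, acc = 22*2+13 = 57; p=15
acc*p = 57*15 = 855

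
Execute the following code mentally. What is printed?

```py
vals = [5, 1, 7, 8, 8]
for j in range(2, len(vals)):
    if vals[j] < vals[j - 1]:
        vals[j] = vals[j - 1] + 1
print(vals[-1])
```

j=2: 7>=1, unchanged → [5, 1, 7, 8, 8]
j=3: 8>=7, unchanged → [5, 1, 7, 8, 8]
j=4: 8>=8, unchanged → [5, 1, 7, 8, 8]

8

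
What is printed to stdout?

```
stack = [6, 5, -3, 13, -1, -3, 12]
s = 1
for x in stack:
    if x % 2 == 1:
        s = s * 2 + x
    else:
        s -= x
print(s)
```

x=6: not odd, s = 1-6 = -5
x=5: odd, s = (-5)*2+5 = -5
x=-3: odd, s = (-5)*2+(-3) = -13
x=13: odd, s = (-13)*2+13 = -13
x=-1: odd, s = (-13)*2+(-1) = -27
x=-3: odd, s = (-27)*2+(-3) = -57
x=12: not odd, s = (-57)-12 = -69

-69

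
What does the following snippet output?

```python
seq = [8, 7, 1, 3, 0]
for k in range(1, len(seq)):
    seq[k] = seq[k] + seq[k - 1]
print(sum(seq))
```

77

k=1: seq[1] = 7+8 = 15 → [8, 15, 1, 3, 0]
k=2: seq[2] = 1+15 = 16 → [8, 15, 16, 3, 0]
k=3: seq[3] = 3+16 = 19 → [8, 15, 16, 19, 0]
k=4: seq[4] = 0+19 = 19 → [8, 15, 16, 19, 19]
sum = 77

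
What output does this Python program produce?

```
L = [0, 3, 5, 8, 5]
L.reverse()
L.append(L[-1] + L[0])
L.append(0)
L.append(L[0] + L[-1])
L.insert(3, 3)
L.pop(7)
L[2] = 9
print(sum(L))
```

38

reverse → [5, 8, 5, 3, 0]
append L[-1]+L[0] = 0+5 = 5 → [5, 8, 5, 3, 0, 5]
append 0 → [5, 8, 5, 3, 0, 5, 0]
append L[0]+L[-1] = 5+0 = 5 → [5, 8, 5, 3, 0, 5, 0, 5]
insert 3 at 3 → [5, 8, 5, 3, 3, 0, 5, 0, 5]
pop(7) removes 0 → [5, 8, 5, 3, 3, 0, 5, 5]
L[2] = 9 → [5, 8, 9, 3, 3, 0, 5, 5]
sum = 38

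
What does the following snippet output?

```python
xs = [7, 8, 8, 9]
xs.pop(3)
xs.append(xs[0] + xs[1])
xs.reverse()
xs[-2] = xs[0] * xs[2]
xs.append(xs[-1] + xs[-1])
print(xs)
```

pop(3) removes 9 → [7, 8, 8]
append xs[0]+xs[1] = 7+8 = 15 → [7, 8, 8, 15]
reverse → [15, 8, 8, 7]
xs[-2] = xs[0]*xs[2] = 15*8 = 120 → [15, 8, 120, 7]
append xs[-1]+xs[-1] = 7+7 = 14 → [15, 8, 120, 7, 14]

[15, 8, 120, 7, 14]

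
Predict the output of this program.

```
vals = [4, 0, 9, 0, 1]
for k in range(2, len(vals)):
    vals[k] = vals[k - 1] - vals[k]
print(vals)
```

[4, 0, -9, -9, -10]

k=2: vals[2] = 0-9 = -9 → [4, 0, -9, 0, 1]
k=3: vals[3] = (-9)-0 = -9 → [4, 0, -9, -9, 1]
k=4: vals[4] = (-9)-1 = -10 → [4, 0, -9, -9, -10]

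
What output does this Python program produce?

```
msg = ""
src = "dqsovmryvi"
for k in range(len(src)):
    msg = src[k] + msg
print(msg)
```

k=0: prepend 'd' → 'd'
k=1: prepend 'q' → 'qd'
k=2: prepend 's' → 'sqd'
k=3: prepend 'o' → 'osqd'
k=4: prepend 'v' → 'vosqd'
k=5: prepend 'm' → 'mvosqd'
k=6: prepend 'r' → 'rmvosqd'
k=7: prepend 'y' → 'yrmvosqd'
k=8: prepend 'v' → 'vyrmvosqd'
k=9: prepend 'i' → 'ivyrmvosqd'

ivyrmvosqd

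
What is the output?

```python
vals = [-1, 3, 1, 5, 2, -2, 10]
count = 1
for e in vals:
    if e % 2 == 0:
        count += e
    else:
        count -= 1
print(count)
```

e=-1: not even, count = 1-1 = 0
e=3: not even, count = 0-1 = -1
e=1: not even, count = (-1)-1 = -2
e=5: not even, count = (-2)-1 = -3
e=2: even, count = (-3)+2 = -1
e=-2: even, count = (-1)+(-2) = -3
e=10: even, count = (-3)+10 = 7

7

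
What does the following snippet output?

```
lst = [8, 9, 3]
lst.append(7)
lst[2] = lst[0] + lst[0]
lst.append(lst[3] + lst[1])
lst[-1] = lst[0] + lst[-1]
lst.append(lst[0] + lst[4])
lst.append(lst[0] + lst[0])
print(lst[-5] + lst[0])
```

24

append 7 → [8, 9, 3, 7]
lst[2] = lst[0]+lst[0] = 8+8 = 16 → [8, 9, 16, 7]
append lst[3]+lst[1] = 7+9 = 16 → [8, 9, 16, 7, 16]
lst[-1] = lst[0]+lst[-1] = 8+16 = 24 → [8, 9, 16, 7, 24]
append lst[0]+lst[4] = 8+24 = 32 → [8, 9, 16, 7, 24, 32]
append lst[0]+lst[0] = 8+8 = 16 → [8, 9, 16, 7, 24, 32, 16]
lst[-5]+lst[0] = 16+8 = 24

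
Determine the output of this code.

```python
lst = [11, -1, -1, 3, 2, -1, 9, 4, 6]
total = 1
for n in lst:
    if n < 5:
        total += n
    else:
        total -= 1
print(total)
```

4

n=11: not <5, total = 1-1 = 0
n=-1: <5, total = 0+(-1) = -1
n=-1: <5, total = (-1)+(-1) = -2
n=3: <5, total = (-2)+3 = 1
n=2: <5, total = 1+2 = 3
n=-1: <5, total = 3+(-1) = 2
n=9: not <5, total = 2-1 = 1
n=4: <5, total = 1+4 = 5
n=6: not <5, total = 5-1 = 4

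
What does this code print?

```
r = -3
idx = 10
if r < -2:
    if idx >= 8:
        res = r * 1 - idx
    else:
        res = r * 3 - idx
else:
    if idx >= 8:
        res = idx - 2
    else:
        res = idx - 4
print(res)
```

r=-3, idx=10
r < -2 is True; idx >= 8 is True
→ res = r * 1 - idx = -13

-13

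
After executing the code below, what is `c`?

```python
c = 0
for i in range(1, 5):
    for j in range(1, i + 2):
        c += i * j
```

i=1,j=1: c = 0+1 = 1
i=1,j=2: c = 1+2 = 3
i=2,j=1: c = 3+2 = 5
i=2,j=2: c = 5+4 = 9
i=2,j=3: c = 9+6 = 15
i=3,j=1: c = 15+3 = 18
i=3,j=2: c = 18+6 = 24
i=3,j=3: c = 24+9 = 33
i=3,j=4: c = 33+12 = 45
i=4,j=1: c = 45+4 = 49
i=4,j=2: c = 49+8 = 57
i=4,j=3: c = 57+12 = 69
i=4,j=4: c = 69+16 = 85
i=4,j=5: c = 85+20 = 105

105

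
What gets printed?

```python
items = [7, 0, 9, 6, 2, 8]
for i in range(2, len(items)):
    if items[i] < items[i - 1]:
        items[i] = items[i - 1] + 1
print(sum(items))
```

49

i=2: 9>=0, unchanged → [7, 0, 9, 6, 2, 8]
i=3: 6<9, items[3] = 9+1 = 10 → [7, 0, 9, 10, 2, 8]
i=4: 2<10, items[4] = 10+1 = 11 → [7, 0, 9, 10, 11, 8]
i=5: 8<11, items[5] = 11+1 = 12 → [7, 0, 9, 10, 11, 12]
sum = 49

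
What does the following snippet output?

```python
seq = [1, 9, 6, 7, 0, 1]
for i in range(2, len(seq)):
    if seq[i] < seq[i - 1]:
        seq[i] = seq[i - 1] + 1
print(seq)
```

[1, 9, 10, 11, 12, 13]

i=2: 6<9, seq[2] = 9+1 = 10 → [1, 9, 10, 7, 0, 1]
i=3: 7<10, seq[3] = 10+1 = 11 → [1, 9, 10, 11, 0, 1]
i=4: 0<11, seq[4] = 11+1 = 12 → [1, 9, 10, 11, 12, 1]
i=5: 1<12, seq[5] = 12+1 = 13 → [1, 9, 10, 11, 12, 13]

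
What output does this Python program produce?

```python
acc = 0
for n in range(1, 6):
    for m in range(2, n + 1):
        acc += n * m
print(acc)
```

125

n=2,m=2: acc = 0+4 = 4
n=3,m=2: acc = 4+6 = 10
n=3,m=3: acc = 10+9 = 19
n=4,m=2: acc = 19+8 = 27
n=4,m=3: acc = 27+12 = 39
n=4,m=4: acc = 39+16 = 55
n=5,m=2: acc = 55+10 = 65
n=5,m=3: acc = 65+15 = 80
n=5,m=4: acc = 80+20 = 100
n=5,m=5: acc = 100+25 = 125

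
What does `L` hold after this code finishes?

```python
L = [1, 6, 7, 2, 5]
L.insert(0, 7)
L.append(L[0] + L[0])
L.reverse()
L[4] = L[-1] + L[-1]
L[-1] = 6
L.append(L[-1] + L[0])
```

[14, 5, 2, 7, 14, 1, 6, 20]

insert 7 at 0 → [7, 1, 6, 7, 2, 5]
append L[0]+L[0] = 7+7 = 14 → [7, 1, 6, 7, 2, 5, 14]
reverse → [14, 5, 2, 7, 6, 1, 7]
L[4] = L[-1]+L[-1] = 7+7 = 14 → [14, 5, 2, 7, 14, 1, 7]
L[-1] = 6 → [14, 5, 2, 7, 14, 1, 6]
append L[-1]+L[0] = 6+14 = 20 → [14, 5, 2, 7, 14, 1, 6, 20]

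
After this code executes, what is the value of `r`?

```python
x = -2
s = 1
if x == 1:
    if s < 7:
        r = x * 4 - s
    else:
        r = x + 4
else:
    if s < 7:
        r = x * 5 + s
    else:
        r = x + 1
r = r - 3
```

-12

x=-2, s=1
x == 1 is False; s < 7 is True
→ r = x * 5 + s = -9
r = (-9)-3 = -12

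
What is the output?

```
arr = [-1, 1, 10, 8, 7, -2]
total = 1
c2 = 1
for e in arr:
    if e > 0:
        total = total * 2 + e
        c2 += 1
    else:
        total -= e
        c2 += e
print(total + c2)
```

107

e=-1: not >0, total = 1-(-1) = 2; c2=0
e=1: >0, total = 2*2+1 = 5; c2=1
e=10: >0, total = 5*2+10 = 20; c2=2
e=8: >0, total = 20*2+8 = 48; c2=3
e=7: >0, total = 48*2+7 = 103; c2=4
e=-2: not >0, total = 103-(-2) = 105; c2=2
total+c2 = 105+2 = 107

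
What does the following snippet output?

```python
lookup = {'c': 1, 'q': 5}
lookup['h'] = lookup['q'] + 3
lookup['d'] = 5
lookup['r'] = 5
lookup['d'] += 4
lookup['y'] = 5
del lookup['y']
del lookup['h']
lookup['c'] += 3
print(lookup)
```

{'c': 4, 'q': 5, 'd': 9, 'r': 5}

lookup['h'] = lookup['q']+3 = 8 → {'c': 1, 'q': 5, 'h': 8}
lookup['d'] = 5 → {'c': 1, 'q': 5, 'h': 8, 'd': 5}
lookup['r'] = 5 → {'c': 1, 'q': 5, 'h': 8, 'd': 5, 'r': 5}
lookup['d'] = 5+4 = 9 → {'c': 1, 'q': 5, 'h': 8, 'd': 9, 'r': 5}
lookup['y'] = 5 → {'c': 1, 'q': 5, 'h': 8, 'd': 9, 'r': 5, 'y': 5}
del 'y' → {'c': 1, 'q': 5, 'h': 8, 'd': 9, 'r': 5}
del 'h' → {'c': 1, 'q': 5, 'd': 9, 'r': 5}
lookup['c'] = 1+3 = 4 → {'c': 4, 'q': 5, 'd': 9, 'r': 5}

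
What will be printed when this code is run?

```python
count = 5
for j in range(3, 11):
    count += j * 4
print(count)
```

213

j=3: count = 5+3*4 = 17
j=4: count = 17+4*4 = 33
j=5: count = 33+5*4 = 53
j=6: count = 53+6*4 = 77
j=7: count = 77+7*4 = 105
j=8: count = 105+8*4 = 137
j=9: count = 137+9*4 = 173
j=10: count = 173+10*4 = 213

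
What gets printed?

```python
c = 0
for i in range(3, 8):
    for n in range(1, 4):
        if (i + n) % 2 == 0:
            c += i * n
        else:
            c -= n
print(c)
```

66

i=3,n=1: even sum, c = 0+3 = 3
i=3,n=2: odd sum, c = 3-2 = 1
i=3,n=3: even sum, c = 1+9 = 10
i=4,n=1: odd sum, c = 10-1 = 9
i=4,n=2: even sum, c = 9+8 = 17
i=4,n=3: odd sum, c = 17-3 = 14
i=5,n=1: even sum, c = 14+5 = 19
i=5,n=2: odd sum, c = 19-2 = 17
i=5,n=3: even sum, c = 17+15 = 32
i=6,n=1: odd sum, c = 32-1 = 31
i=6,n=2: even sum, c = 31+12 = 43
i=6,n=3: odd sum, c = 43-3 = 40
i=7,n=1: even sum, c = 40+7 = 47
i=7,n=2: odd sum, c = 47-2 = 45
i=7,n=3: even sum, c = 45+21 = 66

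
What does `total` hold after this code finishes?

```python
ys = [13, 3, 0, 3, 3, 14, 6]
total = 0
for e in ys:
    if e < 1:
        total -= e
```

e=13: not <1
e=3: not <1
e=0: <1, total = 0-0 = 0
e=3: not <1
e=3: not <1
e=14: not <1
e=6: not <1

0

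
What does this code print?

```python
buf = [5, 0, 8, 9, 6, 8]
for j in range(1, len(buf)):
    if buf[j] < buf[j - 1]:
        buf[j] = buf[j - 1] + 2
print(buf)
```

j=1: 0<5, buf[1] = 5+2 = 7 → [5, 7, 8, 9, 6, 8]
j=2: 8>=7, unchanged → [5, 7, 8, 9, 6, 8]
j=3: 9>=8, unchanged → [5, 7, 8, 9, 6, 8]
j=4: 6<9, buf[4] = 9+2 = 11 → [5, 7, 8, 9, 11, 8]
j=5: 8<11, buf[5] = 11+2 = 13 → [5, 7, 8, 9, 11, 13]

[5, 7, 8, 9, 11, 13]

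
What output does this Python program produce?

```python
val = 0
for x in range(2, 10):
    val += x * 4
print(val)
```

x=2: val = 0+2*4 = 8
x=3: val = 8+3*4 = 20
x=4: val = 20+4*4 = 36
x=5: val = 36+5*4 = 56
x=6: val = 56+6*4 = 80
x=7: val = 80+7*4 = 108
x=8: val = 108+8*4 = 140
x=9: val = 140+9*4 = 176

176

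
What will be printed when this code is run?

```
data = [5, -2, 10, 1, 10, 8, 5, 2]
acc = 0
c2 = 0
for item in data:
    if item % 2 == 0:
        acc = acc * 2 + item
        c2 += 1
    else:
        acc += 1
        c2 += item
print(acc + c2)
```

item=5: not even, acc = 0+1 = 1; c2=5
item=-2: even, acc = 1*2+(-2) = 0; c2=6
item=10: even, acc = 0*2+10 = 10; c2=7
item=1: not even, acc = 10+1 = 11; c2=8
item=10: even, acc = 11*2+10 = 32; c2=9
item=8: even, acc = 32*2+8 = 72; c2=10
item=5: not even, acc = 72+1 = 73; c2=15
item=2: even, acc = 73*2+2 = 148; c2=16
acc+c2 = 148+16 = 164

164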